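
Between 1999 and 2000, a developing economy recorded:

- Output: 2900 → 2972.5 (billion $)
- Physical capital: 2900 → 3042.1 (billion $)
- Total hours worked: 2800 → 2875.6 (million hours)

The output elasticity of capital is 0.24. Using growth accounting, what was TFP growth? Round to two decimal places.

-0.73%

Output growth = (2972.5 − 2900) / 2900 = 2.5%.
Physical capital growth = (3042.1 − 2900) / 2900 = 4.9%.
Total hours worked growth = (2875.6 − 2800) / 2800 = 2.7%.
Labor's share = 1 − 0.24 = 0.76.
Physical capital: 0.24 × 4.9 = 1.176 pp.
Total hours worked: 0.76 × 2.7 = 2.052 pp.
TFP growth = 2.5 − 3.228 = -0.728%.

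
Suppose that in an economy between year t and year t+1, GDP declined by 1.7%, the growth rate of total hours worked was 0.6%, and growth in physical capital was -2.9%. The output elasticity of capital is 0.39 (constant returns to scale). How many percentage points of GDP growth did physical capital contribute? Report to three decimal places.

Contribution = share × growth = 0.39 × (-2.9) = -1.131 pp.

-1.131 percentage points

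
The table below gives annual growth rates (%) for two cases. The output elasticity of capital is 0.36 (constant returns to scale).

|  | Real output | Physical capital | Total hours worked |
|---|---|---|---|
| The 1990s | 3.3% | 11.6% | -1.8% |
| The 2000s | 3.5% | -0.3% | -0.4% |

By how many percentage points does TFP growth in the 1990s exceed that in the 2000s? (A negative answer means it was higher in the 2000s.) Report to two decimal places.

Labor's share = 1 − 0.36 = 0.64.
The 1990s: TFP = 3.3 − 4.176 + 1.152 = 0.276%.
The 2000s: TFP = 3.5 + 0.108 + 0.256 = 3.864%.
Difference = 0.276 − (3.864) = -3.588 pp.

-3.59 percentage points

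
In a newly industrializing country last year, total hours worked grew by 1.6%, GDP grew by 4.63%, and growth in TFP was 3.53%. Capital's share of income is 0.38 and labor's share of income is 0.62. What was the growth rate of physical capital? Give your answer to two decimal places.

Physical capital grew 0.28%.

Labor's share = 1 − 0.38 = 0.62.
gY = gA + 0.62×1.6 + 0.38×g.
0.38×g = 4.63 − 3.53 − 0.992 = 0.108.
g = 0.108 / 0.38 = 0.2842%.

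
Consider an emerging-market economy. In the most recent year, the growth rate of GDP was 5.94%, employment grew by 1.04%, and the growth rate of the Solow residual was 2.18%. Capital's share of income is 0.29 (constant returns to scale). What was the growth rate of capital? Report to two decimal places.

Capital grew 10.42%.

Labor's share = 1 − 0.29 = 0.71.
gY = gA + 0.71×1.04 + 0.29×g.
0.29×g = 5.94 − 2.18 − 0.7384 = 3.0216.
g = 3.0216 / 0.29 = 10.4193%.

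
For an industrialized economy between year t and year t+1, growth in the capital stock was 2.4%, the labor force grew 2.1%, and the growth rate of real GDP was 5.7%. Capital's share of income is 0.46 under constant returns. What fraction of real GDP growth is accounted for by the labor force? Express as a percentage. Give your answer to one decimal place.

Labor's share = 1 − 0.46 = 0.54.
The labor force contributed 0.54 × 2.1 = 1.134 pp.
Share of growth = 1.134 / 5.7 × 100 = 19.895%.

The labor force accounted for 19.9% of growth.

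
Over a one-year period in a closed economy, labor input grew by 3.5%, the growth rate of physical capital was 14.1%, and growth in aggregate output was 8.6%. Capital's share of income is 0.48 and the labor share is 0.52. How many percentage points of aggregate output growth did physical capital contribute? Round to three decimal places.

6.768

Contribution = share × growth = 0.48 × 14.1 = 6.768 pp.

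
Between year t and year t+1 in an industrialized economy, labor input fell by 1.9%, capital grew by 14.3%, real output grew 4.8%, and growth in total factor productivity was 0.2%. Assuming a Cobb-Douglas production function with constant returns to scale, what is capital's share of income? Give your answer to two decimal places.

gY = gA + α·gK + (1−α)·gL, so gY − gA − gL = α(gK − gL).
4.8 − 0.2 + 1.9 = α × (14.3 − (-1.9)).
6.5 = 16.2 α, so α = 0.4012.

0.40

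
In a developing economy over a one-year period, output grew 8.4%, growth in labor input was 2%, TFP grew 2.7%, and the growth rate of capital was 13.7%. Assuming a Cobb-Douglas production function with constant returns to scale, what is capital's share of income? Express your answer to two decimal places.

gY = gA + α·gK + (1−α)·gL, so gY − gA − gL = α(gK − gL).
8.4 − 2.7 − 2 = α × (13.7 − 2).
3.7 = 11.7 α, so α = 0.3162.

0.32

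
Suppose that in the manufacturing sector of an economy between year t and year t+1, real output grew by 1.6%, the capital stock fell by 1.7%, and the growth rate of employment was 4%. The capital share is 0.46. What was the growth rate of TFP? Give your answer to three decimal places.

0.222%

Labor's share = 1 − 0.46 = 0.54.
The capital stock: 0.46 × (-1.7) = -0.782 pp.
Employment: 0.54 × 4 = 2.16 pp.
TFP growth = 1.6 − 1.378 = 0.222%.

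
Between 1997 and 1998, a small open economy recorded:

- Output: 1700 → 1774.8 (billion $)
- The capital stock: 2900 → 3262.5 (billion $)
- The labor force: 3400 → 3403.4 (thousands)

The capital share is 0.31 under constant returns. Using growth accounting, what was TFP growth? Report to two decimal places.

0.46%

Output growth = (1774.8 − 1700) / 1700 = 4.4%.
The capital stock growth = (3262.5 − 2900) / 2900 = 12.5%.
The labor force growth = (3403.4 − 3400) / 3400 = 0.1%.
Labor's share = 1 − 0.31 = 0.69.
The capital stock: 0.31 × 12.5 = 3.875 pp.
The labor force: 0.69 × 0.1 = 0.069 pp.
TFP growth = 4.4 − 3.944 = 0.456%.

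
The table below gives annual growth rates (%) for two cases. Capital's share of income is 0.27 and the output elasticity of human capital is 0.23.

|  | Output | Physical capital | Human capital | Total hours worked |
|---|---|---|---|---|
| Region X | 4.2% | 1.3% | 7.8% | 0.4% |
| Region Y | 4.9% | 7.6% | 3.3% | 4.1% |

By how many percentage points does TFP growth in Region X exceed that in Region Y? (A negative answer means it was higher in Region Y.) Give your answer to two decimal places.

1.82 percentage points

Labor's share = 1 − 0.27 − 0.23 = 0.5.
Region X: TFP = 4.2 − 0.351 − 1.794 − 0.2 = 1.855%.
Region Y: TFP = 4.9 − 2.052 − 0.759 − 2.05 = 0.039%.
Difference = 1.855 − (0.039) = 1.816 pp.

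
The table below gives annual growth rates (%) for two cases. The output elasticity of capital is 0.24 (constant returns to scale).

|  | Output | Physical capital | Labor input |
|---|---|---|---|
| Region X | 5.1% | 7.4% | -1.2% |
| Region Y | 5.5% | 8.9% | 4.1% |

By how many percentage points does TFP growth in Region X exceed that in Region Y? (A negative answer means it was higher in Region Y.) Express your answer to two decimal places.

Labor's share = 1 − 0.24 = 0.76.
Region X: TFP = 5.1 − 1.776 + 0.912 = 4.236%.
Region Y: TFP = 5.5 − 2.136 − 3.116 = 0.248%.
Difference = 4.236 − (0.248) = 3.988 pp.

3.99 percentage points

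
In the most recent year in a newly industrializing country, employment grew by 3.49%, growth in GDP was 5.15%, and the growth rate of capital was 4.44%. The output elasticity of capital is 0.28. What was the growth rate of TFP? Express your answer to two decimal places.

1.39%

Labor's share = 1 − 0.28 = 0.72.
Capital: 0.28 × 4.44 = 1.2432 pp.
Employment: 0.72 × 3.49 = 2.5128 pp.
TFP growth = 5.15 − 3.756 = 1.394%.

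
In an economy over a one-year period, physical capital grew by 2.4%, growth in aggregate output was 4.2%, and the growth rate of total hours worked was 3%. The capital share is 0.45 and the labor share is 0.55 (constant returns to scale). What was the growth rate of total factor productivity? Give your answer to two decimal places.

Labor's share = 1 − 0.45 = 0.55.
Physical capital: 0.45 × 2.4 = 1.08 pp.
Total hours worked: 0.55 × 3 = 1.65 pp.
TFP growth = 4.2 − 2.73 = 1.47%.

Total factor productivity grew 1.47%.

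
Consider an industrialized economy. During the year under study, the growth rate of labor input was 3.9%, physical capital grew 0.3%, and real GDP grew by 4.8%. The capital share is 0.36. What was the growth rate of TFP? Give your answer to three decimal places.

Labor's share = 1 − 0.36 = 0.64.
Physical capital: 0.36 × 0.3 = 0.108 pp.
Labor input: 0.64 × 3.9 = 2.496 pp.
TFP growth = 4.8 − 2.604 = 2.196%.

2.196%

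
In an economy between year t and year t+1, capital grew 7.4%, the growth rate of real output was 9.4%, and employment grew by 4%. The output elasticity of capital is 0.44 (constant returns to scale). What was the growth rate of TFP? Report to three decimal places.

3.904%

Labor's share = 1 − 0.44 = 0.56.
Capital: 0.44 × 7.4 = 3.256 pp.
Employment: 0.56 × 4 = 2.24 pp.
TFP growth = 9.4 − 5.496 = 3.904%.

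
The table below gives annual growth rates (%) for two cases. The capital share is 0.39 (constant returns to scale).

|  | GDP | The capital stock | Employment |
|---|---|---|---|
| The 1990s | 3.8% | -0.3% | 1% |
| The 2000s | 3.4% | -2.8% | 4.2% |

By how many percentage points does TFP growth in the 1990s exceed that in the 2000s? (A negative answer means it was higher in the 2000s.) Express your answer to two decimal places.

Labor's share = 1 − 0.39 = 0.61.
The 1990s: TFP = 3.8 + 0.117 − 0.61 = 3.307%.
The 2000s: TFP = 3.4 + 1.092 − 2.562 = 1.93%.
Difference = 3.307 − (1.93) = 1.377 pp.

1.38 percentage points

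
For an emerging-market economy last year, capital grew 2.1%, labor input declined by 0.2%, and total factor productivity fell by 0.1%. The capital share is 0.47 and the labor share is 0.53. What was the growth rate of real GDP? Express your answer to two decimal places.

0.78%

Labor's share = 1 − 0.47 = 0.53.
Capital: 0.47 × 2.1 = 0.987 pp.
Labor input: 0.53 × (-0.2) = -0.106 pp.
Output growth = -0.1 + 0.881 = 0.781%.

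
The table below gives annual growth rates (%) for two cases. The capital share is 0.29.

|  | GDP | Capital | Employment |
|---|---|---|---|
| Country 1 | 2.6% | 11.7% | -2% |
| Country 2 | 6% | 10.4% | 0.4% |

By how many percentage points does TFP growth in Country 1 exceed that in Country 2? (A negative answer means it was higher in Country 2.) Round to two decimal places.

Labor's share = 1 − 0.29 = 0.71.
Country 1: TFP = 2.6 − 3.393 + 1.42 = 0.627%.
Country 2: TFP = 6 − 3.016 − 0.284 = 2.7%.
Difference = 0.627 − (2.7) = -2.073 pp.

-2.07 percentage points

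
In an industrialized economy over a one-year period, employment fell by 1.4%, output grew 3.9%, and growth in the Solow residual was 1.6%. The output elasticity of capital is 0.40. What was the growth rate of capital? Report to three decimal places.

Labor's share = 1 − 0.4 = 0.6.
gY = gA + 0.6×(-1.4) + 0.4×g.
0.4×g = 3.9 − 1.6 + 0.84 = 3.14.
g = 3.14 / 0.4 = 7.85%.

7.850%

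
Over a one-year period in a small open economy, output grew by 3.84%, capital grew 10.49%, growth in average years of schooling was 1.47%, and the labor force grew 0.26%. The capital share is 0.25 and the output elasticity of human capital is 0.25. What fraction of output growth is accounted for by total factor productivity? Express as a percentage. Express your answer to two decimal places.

Total factor productivity accounted for 18.75% of growth.

Labor's share = 1 − 0.25 − 0.25 = 0.5.
Capital: 0.25 × 10.49 = 2.6225 pp.
Average years of schooling: 0.25 × 1.47 = 0.3675 pp.
The labor force: 0.5 × 0.26 = 0.13 pp.
TFP growth = 3.84 − 3.12 = 0.72%.
TFP share of growth = 0.72 / 3.84 × 100 = 18.75%.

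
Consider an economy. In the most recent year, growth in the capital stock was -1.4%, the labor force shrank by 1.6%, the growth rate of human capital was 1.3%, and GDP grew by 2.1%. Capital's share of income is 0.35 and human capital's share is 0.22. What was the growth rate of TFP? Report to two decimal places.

Labor's share = 1 − 0.35 − 0.22 = 0.43.
The capital stock: 0.35 × (-1.4) = -0.49 pp.
Human capital: 0.22 × 1.3 = 0.286 pp.
The labor force: 0.43 × (-1.6) = -0.688 pp.
TFP growth = 2.1 + 0.892 = 2.992%.

2.99%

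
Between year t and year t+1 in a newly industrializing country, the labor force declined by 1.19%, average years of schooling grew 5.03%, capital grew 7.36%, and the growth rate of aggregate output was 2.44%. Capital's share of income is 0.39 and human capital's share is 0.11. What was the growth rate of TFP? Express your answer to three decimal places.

-0.389%

Labor's share = 1 − 0.39 − 0.11 = 0.5.
Capital: 0.39 × 7.36 = 2.8704 pp.
Average years of schooling: 0.11 × 5.03 = 0.5533 pp.
The labor force: 0.5 × (-1.19) = -0.595 pp.
TFP growth = 2.44 − 2.8287 = -0.3887%.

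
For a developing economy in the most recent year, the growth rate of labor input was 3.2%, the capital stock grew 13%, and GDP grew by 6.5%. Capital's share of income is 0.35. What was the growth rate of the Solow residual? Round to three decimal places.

Labor's share = 1 − 0.35 = 0.65.
The capital stock: 0.35 × 13 = 4.55 pp.
Labor input: 0.65 × 3.2 = 2.08 pp.
TFP growth = 6.5 − 6.63 = -0.13%.

-0.130%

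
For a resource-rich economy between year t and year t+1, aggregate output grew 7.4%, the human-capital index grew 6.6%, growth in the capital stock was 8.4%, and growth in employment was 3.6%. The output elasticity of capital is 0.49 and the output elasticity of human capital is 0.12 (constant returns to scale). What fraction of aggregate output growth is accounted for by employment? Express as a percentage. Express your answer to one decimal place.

Labor's share = 1 − 0.49 − 0.12 = 0.39.
Employment contributed 0.39 × 3.6 = 1.404 pp.
Share of growth = 1.404 / 7.4 × 100 = 18.973%.

19.0%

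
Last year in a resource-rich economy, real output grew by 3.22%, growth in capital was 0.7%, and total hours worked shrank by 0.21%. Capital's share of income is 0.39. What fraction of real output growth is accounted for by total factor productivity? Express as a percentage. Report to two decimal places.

Total factor productivity accounted for 95.50% of growth.

Labor's share = 1 − 0.39 = 0.61.
Capital: 0.39 × 0.7 = 0.273 pp.
Total hours worked: 0.61 × (-0.21) = -0.1281 pp.
TFP growth = 3.22 − 0.1449 = 3.0751%.
TFP share of growth = 3.0751 / 3.22 × 100 = 95.5%.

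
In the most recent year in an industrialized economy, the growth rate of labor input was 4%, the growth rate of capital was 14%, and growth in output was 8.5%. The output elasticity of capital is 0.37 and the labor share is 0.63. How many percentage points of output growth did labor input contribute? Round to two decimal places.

Labor's share = 1 − 0.37 = 0.63.
Contribution = share × growth = 0.63 × 4 = 2.52 pp.

2.52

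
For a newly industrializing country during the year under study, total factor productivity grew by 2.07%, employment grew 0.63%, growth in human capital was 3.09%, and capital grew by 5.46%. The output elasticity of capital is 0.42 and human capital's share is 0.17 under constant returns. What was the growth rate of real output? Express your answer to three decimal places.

Real output grew 5.147%.

Labor's share = 1 − 0.42 − 0.17 = 0.41.
Capital: 0.42 × 5.46 = 2.2932 pp.
Human capital: 0.17 × 3.09 = 0.5253 pp.
Employment: 0.41 × 0.63 = 0.2583 pp.
Output growth = 2.07 + 3.0768 = 5.1468%.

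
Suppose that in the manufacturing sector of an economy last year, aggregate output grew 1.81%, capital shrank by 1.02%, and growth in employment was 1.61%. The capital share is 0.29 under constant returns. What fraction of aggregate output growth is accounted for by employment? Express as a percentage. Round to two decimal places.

Labor's share = 1 − 0.29 = 0.71.
Employment contributed 0.71 × 1.61 = 1.1431 pp.
Share of growth = 1.1431 / 1.81 × 100 = 63.1547%.

Employment accounted for 63.15% of growth.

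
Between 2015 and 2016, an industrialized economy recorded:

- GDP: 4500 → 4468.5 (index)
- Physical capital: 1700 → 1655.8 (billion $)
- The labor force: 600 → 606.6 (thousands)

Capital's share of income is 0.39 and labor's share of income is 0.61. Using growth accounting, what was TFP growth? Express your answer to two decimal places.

GDP growth = (4468.5 − 4500) / 4500 = -0.7%.
Physical capital growth = (1655.8 − 1700) / 1700 = -2.6%.
The labor force growth = (606.6 − 600) / 600 = 1.1%.
Labor's share = 1 − 0.39 = 0.61.
Physical capital: 0.39 × (-2.6) = -1.014 pp.
The labor force: 0.61 × 1.1 = 0.671 pp.
TFP growth = -0.7 + 0.343 = -0.357%.

-0.36%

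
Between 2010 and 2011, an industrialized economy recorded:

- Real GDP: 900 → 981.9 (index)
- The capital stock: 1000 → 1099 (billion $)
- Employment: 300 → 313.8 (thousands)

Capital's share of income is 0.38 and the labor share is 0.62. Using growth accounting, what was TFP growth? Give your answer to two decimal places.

Real GDP growth = (981.9 − 900) / 900 = 9.1%.
The capital stock growth = (1099 − 1000) / 1000 = 9.9%.
Employment growth = (313.8 − 300) / 300 = 4.6%.
Labor's share = 1 − 0.38 = 0.62.
The capital stock: 0.38 × 9.9 = 3.762 pp.
Employment: 0.62 × 4.6 = 2.852 pp.
TFP growth = 9.1 − 6.614 = 2.486%.

2.49%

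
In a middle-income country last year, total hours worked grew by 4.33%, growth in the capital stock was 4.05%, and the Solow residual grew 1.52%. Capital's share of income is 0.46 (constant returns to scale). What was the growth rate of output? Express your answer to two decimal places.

Output growth was 5.72%.

Labor's share = 1 − 0.46 = 0.54.
The capital stock: 0.46 × 4.05 = 1.863 pp.
Total hours worked: 0.54 × 4.33 = 2.3382 pp.
Output growth = 1.52 + 4.2012 = 5.7212%.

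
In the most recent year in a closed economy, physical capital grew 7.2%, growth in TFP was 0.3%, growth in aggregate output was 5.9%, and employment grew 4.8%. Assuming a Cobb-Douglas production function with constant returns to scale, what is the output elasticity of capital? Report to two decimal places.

The output elasticity of capital is 0.33.

gY = gA + α·gK + (1−α)·gL, so gY − gA − gL = α(gK − gL).
5.9 − 0.3 − 4.8 = α × (7.2 − 4.8).
0.8 = 2.4 α, so α = 0.3333.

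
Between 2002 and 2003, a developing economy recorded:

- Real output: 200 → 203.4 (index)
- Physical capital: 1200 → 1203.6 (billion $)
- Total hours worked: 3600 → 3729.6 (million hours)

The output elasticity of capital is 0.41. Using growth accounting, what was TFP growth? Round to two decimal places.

-0.55%

Real output growth = (203.4 − 200) / 200 = 1.7%.
Physical capital growth = (1203.6 − 1200) / 1200 = 0.3%.
Total hours worked growth = (3729.6 − 3600) / 3600 = 3.6%.
Labor's share = 1 − 0.41 = 0.59.
Physical capital: 0.41 × 0.3 = 0.123 pp.
Total hours worked: 0.59 × 3.6 = 2.124 pp.
TFP growth = 1.7 − 2.247 = -0.547%.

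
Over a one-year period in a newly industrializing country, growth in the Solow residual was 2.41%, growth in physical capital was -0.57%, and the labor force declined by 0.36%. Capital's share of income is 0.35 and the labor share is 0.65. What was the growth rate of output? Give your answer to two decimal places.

1.98%

Labor's share = 1 − 0.35 = 0.65.
Physical capital: 0.35 × (-0.57) = -0.1995 pp.
The labor force: 0.65 × (-0.36) = -0.234 pp.
Output growth = 2.41 + (-0.4335) = 1.9765%.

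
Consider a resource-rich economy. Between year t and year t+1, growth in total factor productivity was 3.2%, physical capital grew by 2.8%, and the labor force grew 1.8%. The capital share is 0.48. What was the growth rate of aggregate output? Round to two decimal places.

Labor's share = 1 − 0.48 = 0.52.
Physical capital: 0.48 × 2.8 = 1.344 pp.
The labor force: 0.52 × 1.8 = 0.936 pp.
Output growth = 3.2 + 2.28 = 5.48%.

5.48%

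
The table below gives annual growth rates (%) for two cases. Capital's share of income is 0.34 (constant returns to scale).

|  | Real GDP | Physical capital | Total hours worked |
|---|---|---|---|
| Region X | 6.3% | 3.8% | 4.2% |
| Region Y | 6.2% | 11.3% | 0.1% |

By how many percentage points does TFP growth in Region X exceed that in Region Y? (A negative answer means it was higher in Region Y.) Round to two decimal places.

-0.06 percentage points

Labor's share = 1 − 0.34 = 0.66.
Region X: TFP = 6.3 − 1.292 − 2.772 = 2.236%.
Region Y: TFP = 6.2 − 3.842 − 0.066 = 2.292%.
Difference = 2.236 − (2.292) = -0.056 pp.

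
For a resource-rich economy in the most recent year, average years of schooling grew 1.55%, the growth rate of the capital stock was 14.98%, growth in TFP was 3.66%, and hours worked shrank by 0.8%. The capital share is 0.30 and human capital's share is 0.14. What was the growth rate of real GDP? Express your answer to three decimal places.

Labor's share = 1 − 0.3 − 0.14 = 0.56.
The capital stock: 0.3 × 14.98 = 4.494 pp.
Average years of schooling: 0.14 × 1.55 = 0.217 pp.
Hours worked: 0.56 × (-0.8) = -0.448 pp.
Output growth = 3.66 + 4.263 = 7.923%.

Real GDP growth was 7.923%.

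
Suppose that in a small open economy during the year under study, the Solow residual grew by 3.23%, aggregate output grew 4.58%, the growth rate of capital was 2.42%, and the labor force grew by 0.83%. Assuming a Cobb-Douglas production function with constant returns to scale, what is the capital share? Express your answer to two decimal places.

gY = gA + α·gK + (1−α)·gL, so gY − gA − gL = α(gK − gL).
4.58 − 3.23 − 0.83 = α × (2.42 − 0.83).
0.52 = 1.59 α, so α = 0.327.

The capital share is 0.33.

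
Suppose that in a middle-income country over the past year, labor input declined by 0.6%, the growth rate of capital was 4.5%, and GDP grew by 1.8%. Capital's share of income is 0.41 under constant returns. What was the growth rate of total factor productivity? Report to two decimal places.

0.31%

Labor's share = 1 − 0.41 = 0.59.
Capital: 0.41 × 4.5 = 1.845 pp.
Labor input: 0.59 × (-0.6) = -0.354 pp.
TFP growth = 1.8 − 1.491 = 0.309%.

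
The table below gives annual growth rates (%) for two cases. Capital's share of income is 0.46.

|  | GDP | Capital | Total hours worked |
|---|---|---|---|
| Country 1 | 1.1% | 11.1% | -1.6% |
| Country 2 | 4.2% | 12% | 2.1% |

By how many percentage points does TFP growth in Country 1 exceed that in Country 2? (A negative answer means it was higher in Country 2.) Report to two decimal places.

Labor's share = 1 − 0.46 = 0.54.
Country 1: TFP = 1.1 − 5.106 + 0.864 = -3.142%.
Country 2: TFP = 4.2 − 5.52 − 1.134 = -2.454%.
Difference = -3.142 − (-2.454) = -0.688 pp.

-0.69 percentage points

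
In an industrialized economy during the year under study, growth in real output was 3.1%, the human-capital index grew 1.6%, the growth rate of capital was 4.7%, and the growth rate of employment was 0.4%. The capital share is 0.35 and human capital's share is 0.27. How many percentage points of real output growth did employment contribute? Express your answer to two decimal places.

Labor's share = 1 − 0.35 − 0.27 = 0.38.
Contribution = share × growth = 0.38 × 0.4 = 0.152 pp.

0.15 percentage points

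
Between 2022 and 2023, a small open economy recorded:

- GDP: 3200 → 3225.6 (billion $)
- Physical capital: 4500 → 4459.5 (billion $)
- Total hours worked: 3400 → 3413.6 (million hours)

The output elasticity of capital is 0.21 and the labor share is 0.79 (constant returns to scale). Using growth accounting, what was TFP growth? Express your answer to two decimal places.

GDP growth = (3225.6 − 3200) / 3200 = 0.8%.
Physical capital growth = (4459.5 − 4500) / 4500 = -0.9%.
Total hours worked growth = (3413.6 − 3400) / 3400 = 0.4%.
Labor's share = 1 − 0.21 = 0.79.
Physical capital: 0.21 × (-0.9) = -0.189 pp.
Total hours worked: 0.79 × 0.4 = 0.316 pp.
TFP growth = 0.8 − 0.127 = 0.673%.

0.67%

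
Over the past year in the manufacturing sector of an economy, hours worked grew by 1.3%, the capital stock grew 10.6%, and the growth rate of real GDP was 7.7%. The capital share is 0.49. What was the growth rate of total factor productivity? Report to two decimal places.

Labor's share = 1 − 0.49 = 0.51.
The capital stock: 0.49 × 10.6 = 5.194 pp.
Hours worked: 0.51 × 1.3 = 0.663 pp.
TFP growth = 7.7 − 5.857 = 1.843%.

Total factor productivity grew 1.84%.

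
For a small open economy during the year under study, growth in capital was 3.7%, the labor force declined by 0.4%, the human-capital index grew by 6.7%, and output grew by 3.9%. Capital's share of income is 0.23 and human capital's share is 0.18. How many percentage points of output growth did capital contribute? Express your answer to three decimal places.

Contribution = share × growth = 0.23 × 3.7 = 0.851 pp.

0.851 pp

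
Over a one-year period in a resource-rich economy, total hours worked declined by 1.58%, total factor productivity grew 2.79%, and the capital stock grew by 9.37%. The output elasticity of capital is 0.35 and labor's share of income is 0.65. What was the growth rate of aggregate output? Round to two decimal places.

Aggregate output grew 5.04%.

Labor's share = 1 − 0.35 = 0.65.
The capital stock: 0.35 × 9.37 = 3.2795 pp.
Total hours worked: 0.65 × (-1.58) = -1.027 pp.
Output growth = 2.79 + 2.2525 = 5.0425%.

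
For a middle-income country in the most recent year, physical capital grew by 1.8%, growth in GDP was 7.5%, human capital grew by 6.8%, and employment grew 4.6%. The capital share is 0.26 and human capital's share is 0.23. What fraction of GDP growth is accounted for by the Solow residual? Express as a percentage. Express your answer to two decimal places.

41.63%

Labor's share = 1 − 0.26 − 0.23 = 0.51.
Physical capital: 0.26 × 1.8 = 0.468 pp.
Human capital: 0.23 × 6.8 = 1.564 pp.
Employment: 0.51 × 4.6 = 2.346 pp.
TFP growth = 7.5 − 4.378 = 3.122%.
TFP share of growth = 3.122 / 7.5 × 100 = 41.6267%.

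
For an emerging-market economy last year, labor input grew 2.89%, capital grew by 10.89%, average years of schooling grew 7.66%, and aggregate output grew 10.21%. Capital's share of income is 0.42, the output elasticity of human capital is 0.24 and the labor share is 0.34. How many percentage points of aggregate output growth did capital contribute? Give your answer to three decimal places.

4.574 percentage points

Contribution = share × growth = 0.42 × 10.89 = 4.5738 pp.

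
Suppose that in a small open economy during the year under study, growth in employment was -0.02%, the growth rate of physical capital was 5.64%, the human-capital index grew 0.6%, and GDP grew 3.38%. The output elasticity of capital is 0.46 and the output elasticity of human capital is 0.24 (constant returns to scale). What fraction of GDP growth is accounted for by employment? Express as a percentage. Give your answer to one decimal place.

Labor's share = 1 − 0.46 − 0.24 = 0.3.
Employment contributed 0.3 × (-0.02) = -0.006 pp.
Share of growth = -0.006 / 3.38 × 100 = -0.178%.

-0.2%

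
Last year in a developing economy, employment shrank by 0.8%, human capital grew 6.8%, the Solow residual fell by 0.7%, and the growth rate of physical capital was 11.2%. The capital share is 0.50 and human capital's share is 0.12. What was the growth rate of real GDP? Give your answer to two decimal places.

Labor's share = 1 − 0.5 − 0.12 = 0.38.
Physical capital: 0.5 × 11.2 = 5.6 pp.
Human capital: 0.12 × 6.8 = 0.816 pp.
Employment: 0.38 × (-0.8) = -0.304 pp.
Output growth = -0.7 + 6.112 = 5.412%.

5.41%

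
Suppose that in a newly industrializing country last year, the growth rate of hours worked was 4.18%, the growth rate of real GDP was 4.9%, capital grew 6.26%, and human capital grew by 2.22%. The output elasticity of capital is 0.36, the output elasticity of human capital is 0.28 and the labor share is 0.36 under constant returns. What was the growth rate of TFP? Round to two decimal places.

Labor's share = 1 − 0.36 − 0.28 = 0.36.
Capital: 0.36 × 6.26 = 2.2536 pp.
Human capital: 0.28 × 2.22 = 0.6216 pp.
Hours worked: 0.36 × 4.18 = 1.5048 pp.
TFP growth = 4.9 − 4.38 = 0.52%.

0.52%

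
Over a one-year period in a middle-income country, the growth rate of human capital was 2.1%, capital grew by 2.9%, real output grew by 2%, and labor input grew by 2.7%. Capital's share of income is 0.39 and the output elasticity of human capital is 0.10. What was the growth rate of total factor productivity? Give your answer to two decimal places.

Labor's share = 1 − 0.39 − 0.1 = 0.51.
Capital: 0.39 × 2.9 = 1.131 pp.
Human capital: 0.1 × 2.1 = 0.21 pp.
Labor input: 0.51 × 2.7 = 1.377 pp.
TFP growth = 2 − 2.718 = -0.718%.

-0.72%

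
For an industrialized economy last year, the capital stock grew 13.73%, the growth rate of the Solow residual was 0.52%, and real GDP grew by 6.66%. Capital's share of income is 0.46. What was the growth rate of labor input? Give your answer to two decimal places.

-0.33%

Labor's share = 1 − 0.46 = 0.54.
gY = gA + 0.46×13.73 + 0.54×g.
0.54×g = 6.66 − 0.52 − 6.3158 = -0.1758.
g = -0.1758 / 0.54 = -0.3256%.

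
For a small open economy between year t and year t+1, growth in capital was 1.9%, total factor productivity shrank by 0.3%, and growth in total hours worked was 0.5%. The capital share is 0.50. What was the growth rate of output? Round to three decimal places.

0.900%

Labor's share = 1 − 0.5 = 0.5.
Capital: 0.5 × 1.9 = 0.95 pp.
Total hours worked: 0.5 × 0.5 = 0.25 pp.
Output growth = -0.3 + 1.2 = 0.9%.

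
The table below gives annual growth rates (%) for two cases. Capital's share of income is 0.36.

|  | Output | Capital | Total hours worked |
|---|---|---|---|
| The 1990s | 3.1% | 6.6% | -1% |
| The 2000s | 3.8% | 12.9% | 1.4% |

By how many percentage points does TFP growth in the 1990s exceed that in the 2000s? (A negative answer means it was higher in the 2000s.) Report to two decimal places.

Labor's share = 1 − 0.36 = 0.64.
The 1990s: TFP = 3.1 − 2.376 + 0.64 = 1.364%.
The 2000s: TFP = 3.8 − 4.644 − 0.896 = -1.74%.
Difference = 1.364 − (-1.74) = 3.104 pp.

3.10 percentage points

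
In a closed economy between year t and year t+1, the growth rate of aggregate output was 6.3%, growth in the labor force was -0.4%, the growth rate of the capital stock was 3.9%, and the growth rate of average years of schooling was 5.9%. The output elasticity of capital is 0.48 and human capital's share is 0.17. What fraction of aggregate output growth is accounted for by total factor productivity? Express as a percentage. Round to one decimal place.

Labor's share = 1 − 0.48 − 0.17 = 0.35.
The capital stock: 0.48 × 3.9 = 1.872 pp.
Average years of schooling: 0.17 × 5.9 = 1.003 pp.
The labor force: 0.35 × (-0.4) = -0.14 pp.
TFP growth = 6.3 − 2.735 = 3.565%.
TFP share of growth = 3.565 / 6.3 × 100 = 56.587%.

Total factor productivity accounted for 56.6% of growth.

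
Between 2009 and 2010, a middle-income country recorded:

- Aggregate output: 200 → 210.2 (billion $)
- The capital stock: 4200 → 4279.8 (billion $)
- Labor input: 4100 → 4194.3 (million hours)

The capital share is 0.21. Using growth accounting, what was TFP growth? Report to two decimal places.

Aggregate output growth = (210.2 − 200) / 200 = 5.1%.
The capital stock growth = (4279.8 − 4200) / 4200 = 1.9%.
Labor input growth = (4194.3 − 4100) / 4100 = 2.3%.
Labor's share = 1 − 0.21 = 0.79.
The capital stock: 0.21 × 1.9 = 0.399 pp.
Labor input: 0.79 × 2.3 = 1.817 pp.
TFP growth = 5.1 − 2.216 = 2.884%.

2.88%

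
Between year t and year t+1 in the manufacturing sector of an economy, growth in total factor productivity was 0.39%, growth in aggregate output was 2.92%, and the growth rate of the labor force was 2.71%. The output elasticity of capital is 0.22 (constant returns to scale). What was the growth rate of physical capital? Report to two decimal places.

Labor's share = 1 − 0.22 = 0.78.
gY = gA + 0.78×2.71 + 0.22×g.
0.22×g = 2.92 − 0.39 − 2.1138 = 0.4162.
g = 0.4162 / 0.22 = 1.8918%.

Physical capital grew 1.89%.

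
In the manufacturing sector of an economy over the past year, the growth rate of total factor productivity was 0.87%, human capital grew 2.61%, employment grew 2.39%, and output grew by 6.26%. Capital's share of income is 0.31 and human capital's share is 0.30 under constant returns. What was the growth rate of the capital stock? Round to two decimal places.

The capital stock grew 11.85%.

Labor's share = 1 − 0.31 − 0.3 = 0.39.
gY = gA + 0.3×2.61 + 0.39×2.39 + 0.31×g.
0.31×g = 6.26 − 0.87 − 1.7151 = 3.6749.
g = 3.6749 / 0.31 = 11.8545%.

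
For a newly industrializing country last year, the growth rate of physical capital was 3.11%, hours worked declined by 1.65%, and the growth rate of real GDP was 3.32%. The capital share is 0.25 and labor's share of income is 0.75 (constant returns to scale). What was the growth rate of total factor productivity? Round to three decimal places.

Labor's share = 1 − 0.25 = 0.75.
Physical capital: 0.25 × 3.11 = 0.7775 pp.
Hours worked: 0.75 × (-1.65) = -1.2375 pp.
TFP growth = 3.32 + 0.46 = 3.78%.

Total factor productivity growth was 3.780%.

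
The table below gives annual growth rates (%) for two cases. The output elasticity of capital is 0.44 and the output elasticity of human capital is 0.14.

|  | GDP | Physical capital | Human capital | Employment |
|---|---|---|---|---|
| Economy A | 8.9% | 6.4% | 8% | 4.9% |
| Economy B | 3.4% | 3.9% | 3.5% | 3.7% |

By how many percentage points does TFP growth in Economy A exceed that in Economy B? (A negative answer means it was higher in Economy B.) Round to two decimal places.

Labor's share = 1 − 0.44 − 0.14 = 0.42.
Economy A: TFP = 8.9 − 2.816 − 1.12 − 2.058 = 2.906%.
Economy B: TFP = 3.4 − 1.716 − 0.49 − 1.554 = -0.36%.
Difference = 2.906 − (-0.36) = 3.266 pp.

3.27 percentage points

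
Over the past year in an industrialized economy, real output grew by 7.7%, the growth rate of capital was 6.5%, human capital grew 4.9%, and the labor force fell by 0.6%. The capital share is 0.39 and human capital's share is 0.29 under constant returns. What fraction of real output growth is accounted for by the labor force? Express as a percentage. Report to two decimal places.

Labor's share = 1 − 0.39 − 0.29 = 0.32.
The labor force contributed 0.32 × (-0.6) = -0.192 pp.
Share of growth = -0.192 / 7.7 × 100 = -2.4935%.

The labor force accounted for -2.49% of growth.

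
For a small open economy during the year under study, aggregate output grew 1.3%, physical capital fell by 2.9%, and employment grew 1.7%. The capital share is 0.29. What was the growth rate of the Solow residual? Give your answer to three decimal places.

Labor's share = 1 − 0.29 = 0.71.
Physical capital: 0.29 × (-2.9) = -0.841 pp.
Employment: 0.71 × 1.7 = 1.207 pp.
TFP growth = 1.3 − 0.366 = 0.934%.

The Solow residual growth was 0.934%.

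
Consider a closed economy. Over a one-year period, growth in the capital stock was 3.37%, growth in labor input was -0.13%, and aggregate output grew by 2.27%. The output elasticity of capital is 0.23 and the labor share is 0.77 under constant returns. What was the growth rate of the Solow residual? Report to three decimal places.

1.595%

Labor's share = 1 − 0.23 = 0.77.
The capital stock: 0.23 × 3.37 = 0.7751 pp.
Labor input: 0.77 × (-0.13) = -0.1001 pp.
TFP growth = 2.27 − 0.675 = 1.595%.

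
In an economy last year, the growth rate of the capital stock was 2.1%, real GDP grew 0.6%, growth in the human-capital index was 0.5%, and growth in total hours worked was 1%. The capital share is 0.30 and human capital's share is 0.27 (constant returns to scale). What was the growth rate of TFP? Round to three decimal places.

-0.595%

Labor's share = 1 − 0.3 − 0.27 = 0.43.
The capital stock: 0.3 × 2.1 = 0.63 pp.
The human-capital index: 0.27 × 0.5 = 0.135 pp.
Total hours worked: 0.43 × 1 = 0.43 pp.
TFP growth = 0.6 − 1.195 = -0.595%.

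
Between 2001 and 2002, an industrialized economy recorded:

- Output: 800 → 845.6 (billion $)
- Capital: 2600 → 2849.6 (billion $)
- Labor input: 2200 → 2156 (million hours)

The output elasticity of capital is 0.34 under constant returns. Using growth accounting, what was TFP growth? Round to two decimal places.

Output growth = (845.6 − 800) / 800 = 5.7%.
Capital growth = (2849.6 − 2600) / 2600 = 9.6%.
Labor input growth = (2156 − 2200) / 2200 = -2%.
Labor's share = 1 − 0.34 = 0.66.
Capital: 0.34 × 9.6 = 3.264 pp.
Labor input: 0.66 × (-2) = -1.32 pp.
TFP growth = 5.7 − 1.944 = 3.756%.

3.76%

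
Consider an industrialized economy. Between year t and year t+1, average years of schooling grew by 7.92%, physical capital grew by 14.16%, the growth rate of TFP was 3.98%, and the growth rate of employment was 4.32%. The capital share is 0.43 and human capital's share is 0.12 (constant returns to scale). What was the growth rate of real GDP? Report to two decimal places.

Real GDP grew 12.96%.

Labor's share = 1 − 0.43 − 0.12 = 0.45.
Physical capital: 0.43 × 14.16 = 6.0888 pp.
Average years of schooling: 0.12 × 7.92 = 0.9504 pp.
Employment: 0.45 × 4.32 = 1.944 pp.
Output growth = 3.98 + 8.9832 = 12.9632%.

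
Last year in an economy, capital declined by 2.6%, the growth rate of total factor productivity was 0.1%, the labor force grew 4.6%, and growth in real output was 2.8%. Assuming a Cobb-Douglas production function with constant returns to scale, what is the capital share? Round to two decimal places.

0.26

gY = gA + α·gK + (1−α)·gL, so gY − gA − gL = α(gK − gL).
2.8 − 0.1 − 4.6 = α × (-2.6 − 4.6).
-1.9 = -7.2 α, so α = 0.2639.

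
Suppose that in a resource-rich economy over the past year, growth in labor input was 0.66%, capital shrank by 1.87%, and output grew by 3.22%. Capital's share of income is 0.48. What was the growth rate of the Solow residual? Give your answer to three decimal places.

3.774%

Labor's share = 1 − 0.48 = 0.52.
Capital: 0.48 × (-1.87) = -0.8976 pp.
Labor input: 0.52 × 0.66 = 0.3432 pp.
TFP growth = 3.22 + 0.5544 = 3.7744%.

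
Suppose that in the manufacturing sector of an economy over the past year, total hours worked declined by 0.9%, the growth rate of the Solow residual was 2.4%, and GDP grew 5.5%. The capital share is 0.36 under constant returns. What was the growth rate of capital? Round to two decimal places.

10.21%

Labor's share = 1 − 0.36 = 0.64.
gY = gA + 0.64×(-0.9) + 0.36×g.
0.36×g = 5.5 − 2.4 + 0.576 = 3.676.
g = 3.676 / 0.36 = 10.2111%.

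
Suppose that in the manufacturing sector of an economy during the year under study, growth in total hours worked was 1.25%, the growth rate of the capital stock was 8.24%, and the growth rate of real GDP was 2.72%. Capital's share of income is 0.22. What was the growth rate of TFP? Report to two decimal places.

Labor's share = 1 − 0.22 = 0.78.
The capital stock: 0.22 × 8.24 = 1.8128 pp.
Total hours worked: 0.78 × 1.25 = 0.975 pp.
TFP growth = 2.72 − 2.7878 = -0.0678%.

-0.07%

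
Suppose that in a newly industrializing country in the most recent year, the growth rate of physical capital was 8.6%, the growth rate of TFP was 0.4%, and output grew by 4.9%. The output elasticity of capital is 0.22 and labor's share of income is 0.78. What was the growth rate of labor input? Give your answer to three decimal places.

3.344%

Labor's share = 1 − 0.22 = 0.78.
gY = gA + 0.22×8.6 + 0.78×g.
0.78×g = 4.9 − 0.4 − 1.892 = 2.608.
g = 2.608 / 0.78 = 3.34359%.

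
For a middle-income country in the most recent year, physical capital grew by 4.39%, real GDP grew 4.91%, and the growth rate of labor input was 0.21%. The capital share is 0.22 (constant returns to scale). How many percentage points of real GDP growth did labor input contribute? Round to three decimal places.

Labor's share = 1 − 0.22 = 0.78.
Contribution = share × growth = 0.78 × 0.21 = 0.1638 pp.

0.164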